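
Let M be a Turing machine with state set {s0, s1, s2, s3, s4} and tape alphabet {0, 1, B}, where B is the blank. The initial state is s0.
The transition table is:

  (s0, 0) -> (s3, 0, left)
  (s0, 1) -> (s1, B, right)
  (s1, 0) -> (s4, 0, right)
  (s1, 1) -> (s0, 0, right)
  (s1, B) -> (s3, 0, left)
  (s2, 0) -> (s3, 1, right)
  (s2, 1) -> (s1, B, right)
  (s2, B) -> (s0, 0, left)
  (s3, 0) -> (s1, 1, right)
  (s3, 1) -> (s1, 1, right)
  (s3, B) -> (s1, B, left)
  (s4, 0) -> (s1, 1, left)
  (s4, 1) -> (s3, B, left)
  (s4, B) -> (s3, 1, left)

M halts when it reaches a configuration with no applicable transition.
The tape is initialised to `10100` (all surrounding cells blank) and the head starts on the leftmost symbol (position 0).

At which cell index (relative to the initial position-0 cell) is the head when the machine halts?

s0 | [1]0100BB   read 1 → write B, move right, go to s1
s1 | B[0]100BB   read 0 → write 0, move right, go to s4
s4 | B0[1]00BB   read 1 → write B, move left, go to s3
s3 | B[0]B00BB   read 0 → write 1, move right, go to s1
s1 | B1[B]00BB   read B → write 0, move left, go to s3
s3 | B[1]000BB   read 1 → write 1, move right, go to s1
s1 | B1[0]00BB   read 0 → write 0, move right, go to s4
s4 | B10[0]0BB   read 0 → write 1, move left, go to s1
s1 | B1[0]10BB   read 0 → write 0, move right, go to s4
s4 | B10[1]0BB   read 1 → write B, move left, go to s3
s3 | B1[0]B0BB   read 0 → write 1, move right, go to s1
s1 | B11[B]0BB   read B → write 0, move left, go to s3
s3 | B1[1]00BB   read 1 → write 1, move right, go to s1
s1 | B11[0]0BB   read 0 → write 0, move right, go to s4
s4 | B110[0]BB   read 0 → write 1, move left, go to s1
s1 | B11[0]1BB   read 0 → write 0, move right, go to s4
s4 | B110[1]BB   read 1 → write B, move left, go to s3
s3 | B11[0]BBB   read 0 → write 1, move right, go to s1
s1 | B111[B]BB   read B → write 0, move left, go to s3
s3 | B11[1]0BB   read 1 → write 1, move right, go to s1
s1 | B111[0]BB   read 0 → write 0, move right, go to s4
s4 | B1110[B]B   read B → write 1, move left, go to s3
s3 | B111[0]1B   read 0 → write 1, move right, go to s1
s1 | B1111[1]B   read 1 → write 0, move right, go to s0
s0 | B11110[B]
At halt the head is at cell 6.

6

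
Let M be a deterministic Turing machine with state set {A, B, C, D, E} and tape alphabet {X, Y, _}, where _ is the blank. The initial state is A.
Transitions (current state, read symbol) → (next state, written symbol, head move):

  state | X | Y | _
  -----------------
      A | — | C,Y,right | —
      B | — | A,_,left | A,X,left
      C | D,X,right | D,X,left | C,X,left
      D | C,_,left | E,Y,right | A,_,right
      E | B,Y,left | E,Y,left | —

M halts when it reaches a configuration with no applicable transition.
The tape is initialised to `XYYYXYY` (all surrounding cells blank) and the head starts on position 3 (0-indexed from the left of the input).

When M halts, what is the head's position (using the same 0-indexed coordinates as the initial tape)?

0

state=A head=3 tape=XYY[Y]XYY   (A,Y)→(C,Y,right)
state=C head=4 tape=XYYY[X]YY   (C,X)→(D,X,right)
state=D head=5 tape=XYYYX[Y]Y   (D,Y)→(E,Y,right)
state=E head=6 tape=XYYYXY[Y]   (E,Y)→(E,Y,left)
state=E head=5 tape=XYYYX[Y]Y   (E,Y)→(E,Y,left)
state=E head=4 tape=XYYY[X]YY   (E,X)→(B,Y,left)
state=B head=3 tape=XYY[Y]YYY   (B,Y)→(A,_,left)
state=A head=2 tape=XY[Y]_YYY   (A,Y)→(C,Y,right)
state=C head=3 tape=XYY[_]YYY   (C,_)→(C,X,left)
state=C head=2 tape=XY[Y]XYYY   (C,Y)→(D,X,left)
state=D head=1 tape=X[Y]XXYYY   (D,Y)→(E,Y,right)
state=E head=2 tape=XY[X]XYYY   (E,X)→(B,Y,left)
state=B head=1 tape=X[Y]YXYYY   (B,Y)→(A,_,left)
state=A head=0 tape=[X]_YXYYY
At halt the head is at cell 0.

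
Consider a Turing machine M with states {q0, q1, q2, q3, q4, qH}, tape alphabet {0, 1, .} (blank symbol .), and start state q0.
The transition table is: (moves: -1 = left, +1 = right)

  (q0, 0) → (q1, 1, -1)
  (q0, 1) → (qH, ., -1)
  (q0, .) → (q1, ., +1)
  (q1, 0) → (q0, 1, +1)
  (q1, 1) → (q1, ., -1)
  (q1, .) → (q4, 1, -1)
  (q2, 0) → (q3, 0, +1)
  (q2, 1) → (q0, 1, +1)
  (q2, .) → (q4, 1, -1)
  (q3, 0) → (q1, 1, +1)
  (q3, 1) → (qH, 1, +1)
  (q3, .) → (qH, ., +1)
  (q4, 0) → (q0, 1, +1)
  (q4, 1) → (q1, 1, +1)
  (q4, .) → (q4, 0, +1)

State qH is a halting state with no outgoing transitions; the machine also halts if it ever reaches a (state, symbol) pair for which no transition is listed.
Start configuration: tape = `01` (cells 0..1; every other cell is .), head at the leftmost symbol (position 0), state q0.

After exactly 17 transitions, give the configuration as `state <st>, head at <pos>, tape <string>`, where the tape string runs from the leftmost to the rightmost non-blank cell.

state=q0 head=0 tape=..[0]1   (q0,0)→(q1,1,-1)
state=q1 head=-1 tape=.[.]11   (q1,.)→(q4,1,-1)
state=q4 head=-2 tape=[.]111   (q4,.)→(q4,0,+1)
state=q4 head=-1 tape=0[1]11   (q4,1)→(q1,1,+1)
state=q1 head=0 tape=01[1]1   (q1,1)→(q1,.,-1)
state=q1 head=-1 tape=0[1].1   (q1,1)→(q1,.,-1)
state=q1 head=-2 tape=[0]..1   (q1,0)→(q0,1,+1)
state=q0 head=-1 tape=1[.].1   (q0,.)→(q1,.,+1)
state=q1 head=0 tape=1.[.]1   (q1,.)→(q4,1,-1)
state=q4 head=-1 tape=1[.]11   (q4,.)→(q4,0,+1)
state=q4 head=0 tape=10[1]1   (q4,1)→(q1,1,+1)
state=q1 head=1 tape=101[1]   (q1,1)→(q1,.,-1)
state=q1 head=0 tape=10[1].   (q1,1)→(q1,.,-1)
state=q1 head=-1 tape=1[0]..   (q1,0)→(q0,1,+1)
state=q0 head=0 tape=11[.].   (q0,.)→(q1,.,+1)
state=q1 head=1 tape=11.[.]   (q1,.)→(q4,1,-1)
state=q4 head=0 tape=11[.]1   (q4,.)→(q4,0,+1)
state=q4 head=1 tape=110[1]
After 17 steps: state q4, head at 1, tape 1101.

state q4, head at 1, tape 1101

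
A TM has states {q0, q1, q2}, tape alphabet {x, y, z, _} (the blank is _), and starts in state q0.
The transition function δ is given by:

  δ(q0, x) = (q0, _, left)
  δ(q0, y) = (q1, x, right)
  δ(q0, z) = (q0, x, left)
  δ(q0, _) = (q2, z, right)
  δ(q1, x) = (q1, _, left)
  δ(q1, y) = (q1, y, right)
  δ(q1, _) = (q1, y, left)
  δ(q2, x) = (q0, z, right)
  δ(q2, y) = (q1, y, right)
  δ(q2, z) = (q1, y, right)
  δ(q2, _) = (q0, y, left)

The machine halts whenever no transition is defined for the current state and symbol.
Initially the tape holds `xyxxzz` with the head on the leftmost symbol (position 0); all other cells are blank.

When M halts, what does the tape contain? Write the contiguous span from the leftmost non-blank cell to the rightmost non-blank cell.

zzxyyyzz

q0 | __[x]yxxzz   read x → write _, move left, go to q0
q0 | _[_]_yxxzz   read _ → write z, move right, go to q2
q2 | _z[_]yxxzz   read _ → write y, move left, go to q0
q0 | _[z]yyxxzz   read z → write x, move left, go to q0
q0 | [_]xyyxxzz   read _ → write z, move right, go to q2
q2 | z[x]yyxxzz   read x → write z, move right, go to q0
q0 | zz[y]yxxzz   read y → write x, move right, go to q1
q1 | zzx[y]xxzz   read y → write y, move right, go to q1
q1 | zzxy[x]xzz   read x → write _, move left, go to q1
q1 | zzx[y]_xzz   read y → write y, move right, go to q1
q1 | zzxy[_]xzz   read _ → write y, move left, go to q1
q1 | zzx[y]yxzz   read y → write y, move right, go to q1
q1 | zzxy[y]xzz   read y → write y, move right, go to q1
q1 | zzxyy[x]zz   read x → write _, move left, go to q1
q1 | zzxy[y]_zz   read y → write y, move right, go to q1
q1 | zzxyy[_]zz   read _ → write y, move left, go to q1
q1 | zzxy[y]yzz   read y → write y, move right, go to q1
q1 | zzxyy[y]zz   read y → write y, move right, go to q1
q1 | zzxyyy[z]z
The non-blank tape span at halt is zzxyyyzz.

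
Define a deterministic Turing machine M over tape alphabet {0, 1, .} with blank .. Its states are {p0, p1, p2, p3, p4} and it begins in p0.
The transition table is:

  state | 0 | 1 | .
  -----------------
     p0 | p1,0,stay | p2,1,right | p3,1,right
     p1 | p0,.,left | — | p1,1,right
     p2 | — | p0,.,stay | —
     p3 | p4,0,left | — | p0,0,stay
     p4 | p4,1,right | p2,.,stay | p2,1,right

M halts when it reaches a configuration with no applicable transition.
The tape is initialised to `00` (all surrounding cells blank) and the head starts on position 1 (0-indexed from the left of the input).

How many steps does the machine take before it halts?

9

state=p0 head=1 tape=.0[0]   (p0,0)→(p1,0,stay)
state=p1 head=1 tape=.0[0]   (p1,0)→(p0,.,left)
state=p0 head=0 tape=.[0].   (p0,0)→(p1,0,stay)
state=p1 head=0 tape=.[0].   (p1,0)→(p0,.,left)
state=p0 head=-1 tape=[.]..   (p0,.)→(p3,1,right)
state=p3 head=0 tape=1[.].   (p3,.)→(p0,0,stay)
state=p0 head=0 tape=1[0].   (p0,0)→(p1,0,stay)
state=p1 head=0 tape=1[0].   (p1,0)→(p0,.,left)
state=p0 head=-1 tape=[1]..   (p0,1)→(p2,1,right)
state=p2 head=0 tape=1[.].
M halts after 9 transitions.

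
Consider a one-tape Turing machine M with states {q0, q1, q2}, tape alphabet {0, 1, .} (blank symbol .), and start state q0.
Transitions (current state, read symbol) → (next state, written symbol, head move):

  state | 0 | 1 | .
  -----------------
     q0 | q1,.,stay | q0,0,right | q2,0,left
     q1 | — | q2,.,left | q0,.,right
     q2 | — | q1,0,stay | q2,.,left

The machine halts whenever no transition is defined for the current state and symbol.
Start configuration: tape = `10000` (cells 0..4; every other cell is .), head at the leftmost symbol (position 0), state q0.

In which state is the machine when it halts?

q2

q0 | [1]0000.   read 1 → write 0, move right, go to q0
q0 | 0[0]000.   read 0 → write ., move stay, go to q1
q1 | 0[.]000.   read . → write ., move right, go to q0
q0 | 0.[0]00.   read 0 → write ., move stay, go to q1
q1 | 0.[.]00.   read . → write ., move right, go to q0
q0 | 0..[0]0.   read 0 → write ., move stay, go to q1
q1 | 0..[.]0.   read . → write ., move right, go to q0
q0 | 0...[0].   read 0 → write ., move stay, go to q1
q1 | 0...[.].   read . → write ., move right, go to q0
q0 | 0....[.]   read . → write 0, move left, go to q2
q2 | 0...[.]0   read . → write ., move left, go to q2
q2 | 0..[.].0   read . → write ., move left, go to q2
q2 | 0.[.]..0   read . → write ., move left, go to q2
q2 | 0[.]...0   read . → write ., move left, go to q2
q2 | [0]....0
No transition is defined for (q2, 0); M halts in state q2.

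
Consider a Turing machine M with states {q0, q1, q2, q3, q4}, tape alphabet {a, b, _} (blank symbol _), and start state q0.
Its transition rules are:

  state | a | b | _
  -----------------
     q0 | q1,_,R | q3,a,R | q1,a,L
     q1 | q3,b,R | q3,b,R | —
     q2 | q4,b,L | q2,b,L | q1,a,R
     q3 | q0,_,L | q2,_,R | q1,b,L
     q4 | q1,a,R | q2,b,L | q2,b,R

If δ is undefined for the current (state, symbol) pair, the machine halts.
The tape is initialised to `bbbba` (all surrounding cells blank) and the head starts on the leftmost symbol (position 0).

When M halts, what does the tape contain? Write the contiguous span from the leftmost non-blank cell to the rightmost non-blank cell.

abab_a

state=q0 head=0 tape=[b]bbba__   (q0,b)→(q3,a,R)
state=q3 head=1 tape=a[b]bba__   (q3,b)→(q2,_,R)
state=q2 head=2 tape=a_[b]ba__   (q2,b)→(q2,b,L)
state=q2 head=1 tape=a[_]bba__   (q2,_)→(q1,a,R)
state=q1 head=2 tape=aa[b]ba__   (q1,b)→(q3,b,R)
state=q3 head=3 tape=aab[b]a__   (q3,b)→(q2,_,R)
state=q2 head=4 tape=aab_[a]__   (q2,a)→(q4,b,L)
state=q4 head=3 tape=aab[_]b__   (q4,_)→(q2,b,R)
state=q2 head=4 tape=aabb[b]__   (q2,b)→(q2,b,L)
state=q2 head=3 tape=aab[b]b__   (q2,b)→(q2,b,L)
state=q2 head=2 tape=aa[b]bb__   (q2,b)→(q2,b,L)
state=q2 head=1 tape=a[a]bbb__   (q2,a)→(q4,b,L)
state=q4 head=0 tape=[a]bbbb__   (q4,a)→(q1,a,R)
state=q1 head=1 tape=a[b]bbb__   (q1,b)→(q3,b,R)
state=q3 head=2 tape=ab[b]bb__   (q3,b)→(q2,_,R)
state=q2 head=3 tape=ab_[b]b__   (q2,b)→(q2,b,L)
state=q2 head=2 tape=ab[_]bb__   (q2,_)→(q1,a,R)
state=q1 head=3 tape=aba[b]b__   (q1,b)→(q3,b,R)
state=q3 head=4 tape=abab[b]__   (q3,b)→(q2,_,R)
state=q2 head=5 tape=abab_[_]_   (q2,_)→(q1,a,R)
state=q1 head=6 tape=abab_a[_]
The non-blank tape span at halt is abab_a.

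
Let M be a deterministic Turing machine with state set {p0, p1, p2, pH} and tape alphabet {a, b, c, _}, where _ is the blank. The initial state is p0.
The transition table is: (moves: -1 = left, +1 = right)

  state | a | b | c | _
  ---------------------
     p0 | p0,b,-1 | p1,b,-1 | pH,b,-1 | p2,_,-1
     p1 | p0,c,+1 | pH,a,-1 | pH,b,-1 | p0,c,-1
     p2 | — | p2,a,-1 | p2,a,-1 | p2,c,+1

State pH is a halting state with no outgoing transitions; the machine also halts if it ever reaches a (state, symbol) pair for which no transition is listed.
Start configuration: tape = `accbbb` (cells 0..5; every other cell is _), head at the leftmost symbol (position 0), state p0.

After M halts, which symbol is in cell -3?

c

p0 | ___[a]ccbbb   read a → write b, move -1, go to p0
p0 | __[_]bccbbb   read _ → write _, move -1, go to p2
p2 | _[_]_bccbbb   read _ → write c, move +1, go to p2
p2 | _c[_]bccbbb   read _ → write c, move +1, go to p2
p2 | _cc[b]ccbbb   read b → write a, move -1, go to p2
p2 | _c[c]accbbb   read c → write a, move -1, go to p2
p2 | _[c]aaccbbb   read c → write a, move -1, go to p2
p2 | [_]aaaccbbb   read _ → write c, move +1, go to p2
p2 | c[a]aaccbbb
Cell -3 holds c when M halts.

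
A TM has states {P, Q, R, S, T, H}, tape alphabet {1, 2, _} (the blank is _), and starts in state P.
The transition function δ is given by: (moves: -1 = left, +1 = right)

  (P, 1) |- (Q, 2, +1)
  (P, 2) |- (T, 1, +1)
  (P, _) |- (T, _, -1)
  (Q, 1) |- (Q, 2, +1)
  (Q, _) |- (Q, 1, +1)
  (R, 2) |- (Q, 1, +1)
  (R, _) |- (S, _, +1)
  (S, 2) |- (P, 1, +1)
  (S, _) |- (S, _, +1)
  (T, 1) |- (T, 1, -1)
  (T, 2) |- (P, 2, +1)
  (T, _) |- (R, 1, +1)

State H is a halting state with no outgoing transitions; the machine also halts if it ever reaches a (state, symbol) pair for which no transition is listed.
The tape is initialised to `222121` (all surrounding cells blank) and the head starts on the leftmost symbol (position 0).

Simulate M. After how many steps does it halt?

state=P head=0 tape=[2]22121   (P,2)→(T,1,+1)
state=T head=1 tape=1[2]2121   (T,2)→(P,2,+1)
state=P head=2 tape=12[2]121   (P,2)→(T,1,+1)
state=T head=3 tape=121[1]21   (T,1)→(T,1,-1)
state=T head=2 tape=12[1]121   (T,1)→(T,1,-1)
state=T head=1 tape=1[2]1121   (T,2)→(P,2,+1)
state=P head=2 tape=12[1]121   (P,1)→(Q,2,+1)
state=Q head=3 tape=122[1]21   (Q,1)→(Q,2,+1)
state=Q head=4 tape=1222[2]1
M halts after 8 transitions.

8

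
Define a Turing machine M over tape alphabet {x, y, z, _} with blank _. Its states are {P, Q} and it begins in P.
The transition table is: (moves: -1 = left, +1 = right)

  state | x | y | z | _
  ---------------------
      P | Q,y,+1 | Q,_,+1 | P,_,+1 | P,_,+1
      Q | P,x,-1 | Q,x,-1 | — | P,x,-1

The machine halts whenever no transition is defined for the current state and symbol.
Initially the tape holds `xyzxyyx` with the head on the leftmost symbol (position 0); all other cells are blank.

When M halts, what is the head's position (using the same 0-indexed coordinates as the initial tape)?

P | __[x]yzxyyx   read x → write y, move +1, go to Q
Q | __y[y]zxyyx   read y → write x, move -1, go to Q
Q | __[y]xzxyyx   read y → write x, move -1, go to Q
Q | _[_]xxzxyyx   read _ → write x, move -1, go to P
P | [_]xxxzxyyx   read _ → write _, move +1, go to P
P | _[x]xxzxyyx   read x → write y, move +1, go to Q
Q | _y[x]xzxyyx   read x → write x, move -1, go to P
P | _[y]xxzxyyx   read y → write _, move +1, go to Q
Q | __[x]xzxyyx   read x → write x, move -1, go to P
P | _[_]xxzxyyx   read _ → write _, move +1, go to P
P | __[x]xzxyyx   read x → write y, move +1, go to Q
Q | __y[x]zxyyx   read x → write x, move -1, go to P
P | __[y]xzxyyx   read y → write _, move +1, go to Q
Q | ___[x]zxyyx   read x → write x, move -1, go to P
P | __[_]xzxyyx   read _ → write _, move +1, go to P
P | ___[x]zxyyx   read x → write y, move +1, go to Q
Q | ___y[z]xyyx
At halt the head is at cell 2.

2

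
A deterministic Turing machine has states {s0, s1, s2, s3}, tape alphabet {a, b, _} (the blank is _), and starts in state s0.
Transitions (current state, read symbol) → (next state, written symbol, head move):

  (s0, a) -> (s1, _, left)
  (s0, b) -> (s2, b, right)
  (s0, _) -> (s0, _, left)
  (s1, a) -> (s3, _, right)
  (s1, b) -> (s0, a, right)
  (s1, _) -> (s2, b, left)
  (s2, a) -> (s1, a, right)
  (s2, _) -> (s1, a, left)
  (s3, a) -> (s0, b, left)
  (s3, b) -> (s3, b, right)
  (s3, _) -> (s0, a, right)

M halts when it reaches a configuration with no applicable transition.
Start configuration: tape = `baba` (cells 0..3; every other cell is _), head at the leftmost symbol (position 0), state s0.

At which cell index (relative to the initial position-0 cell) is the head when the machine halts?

state=s0 head=0 tape=[b]aba_   (s0,b)→(s2,b,right)
state=s2 head=1 tape=b[a]ba_   (s2,a)→(s1,a,right)
state=s1 head=2 tape=ba[b]a_   (s1,b)→(s0,a,right)
state=s0 head=3 tape=baa[a]_   (s0,a)→(s1,_,left)
state=s1 head=2 tape=ba[a]__   (s1,a)→(s3,_,right)
state=s3 head=3 tape=ba_[_]_   (s3,_)→(s0,a,right)
state=s0 head=4 tape=ba_a[_]   (s0,_)→(s0,_,left)
state=s0 head=3 tape=ba_[a]_   (s0,a)→(s1,_,left)
state=s1 head=2 tape=ba[_]__   (s1,_)→(s2,b,left)
state=s2 head=1 tape=b[a]b__   (s2,a)→(s1,a,right)
state=s1 head=2 tape=ba[b]__   (s1,b)→(s0,a,right)
state=s0 head=3 tape=baa[_]_   (s0,_)→(s0,_,left)
state=s0 head=2 tape=ba[a]__   (s0,a)→(s1,_,left)
state=s1 head=1 tape=b[a]___   (s1,a)→(s3,_,right)
state=s3 head=2 tape=b_[_]__   (s3,_)→(s0,a,right)
state=s0 head=3 tape=b_a[_]_   (s0,_)→(s0,_,left)
state=s0 head=2 tape=b_[a]__   (s0,a)→(s1,_,left)
state=s1 head=1 tape=b[_]___   (s1,_)→(s2,b,left)
state=s2 head=0 tape=[b]b___
At halt the head is at cell 0.

0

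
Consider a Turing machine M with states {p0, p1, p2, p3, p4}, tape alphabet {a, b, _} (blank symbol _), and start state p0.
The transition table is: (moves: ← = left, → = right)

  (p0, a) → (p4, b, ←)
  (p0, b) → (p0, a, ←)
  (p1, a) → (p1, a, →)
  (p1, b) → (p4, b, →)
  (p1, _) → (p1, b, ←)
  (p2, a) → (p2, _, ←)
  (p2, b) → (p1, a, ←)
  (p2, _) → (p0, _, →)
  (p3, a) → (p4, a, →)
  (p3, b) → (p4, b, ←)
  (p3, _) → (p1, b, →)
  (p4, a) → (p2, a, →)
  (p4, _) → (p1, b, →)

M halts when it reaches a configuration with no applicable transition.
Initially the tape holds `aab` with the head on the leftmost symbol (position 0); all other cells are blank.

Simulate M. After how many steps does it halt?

p0 | _[a]ab___   read a → write b, move ←, go to p4
p4 | [_]bab___   read _ → write b, move →, go to p1
p1 | b[b]ab___   read b → write b, move →, go to p4
p4 | bb[a]b___   read a → write a, move →, go to p2
p2 | bba[b]___   read b → write a, move ←, go to p1
p1 | bb[a]a___   read a → write a, move →, go to p1
p1 | bba[a]___   read a → write a, move →, go to p1
p1 | bbaa[_]__   read _ → write b, move ←, go to p1
p1 | bba[a]b__   read a → write a, move →, go to p1
p1 | bbaa[b]__   read b → write b, move →, go to p4
p4 | bbaab[_]_   read _ → write b, move →, go to p1
p1 | bbaabb[_]   read _ → write b, move ←, go to p1
p1 | bbaab[b]b   read b → write b, move →, go to p4
p4 | bbaabb[b]
M halts after 13 transitions.

13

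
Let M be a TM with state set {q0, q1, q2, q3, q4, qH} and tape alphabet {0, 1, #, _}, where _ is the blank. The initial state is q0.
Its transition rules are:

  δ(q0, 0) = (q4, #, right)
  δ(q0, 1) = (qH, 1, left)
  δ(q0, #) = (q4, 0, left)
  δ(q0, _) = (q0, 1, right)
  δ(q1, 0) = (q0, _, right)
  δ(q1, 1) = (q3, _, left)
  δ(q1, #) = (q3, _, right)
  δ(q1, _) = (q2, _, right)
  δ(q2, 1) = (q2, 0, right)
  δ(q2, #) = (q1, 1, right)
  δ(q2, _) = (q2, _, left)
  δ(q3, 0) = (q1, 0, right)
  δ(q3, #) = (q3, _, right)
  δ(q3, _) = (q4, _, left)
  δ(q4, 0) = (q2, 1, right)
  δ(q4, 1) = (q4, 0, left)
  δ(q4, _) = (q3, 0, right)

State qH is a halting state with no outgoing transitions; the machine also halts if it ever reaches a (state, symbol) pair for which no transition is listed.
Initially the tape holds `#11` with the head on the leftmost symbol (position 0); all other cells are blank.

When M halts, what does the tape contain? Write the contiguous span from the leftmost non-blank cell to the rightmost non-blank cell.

00_0

q0 | _[#]11_   read # → write 0, move left, go to q4
q4 | [_]011_   read _ → write 0, move right, go to q3
q3 | 0[0]11_   read 0 → write 0, move right, go to q1
q1 | 00[1]1_   read 1 → write _, move left, go to q3
q3 | 0[0]_1_   read 0 → write 0, move right, go to q1
q1 | 00[_]1_   read _ → write _, move right, go to q2
q2 | 00_[1]_   read 1 → write 0, move right, go to q2
q2 | 00_0[_]   read _ → write _, move left, go to q2
q2 | 00_[0]_
The non-blank tape span at halt is 00_0.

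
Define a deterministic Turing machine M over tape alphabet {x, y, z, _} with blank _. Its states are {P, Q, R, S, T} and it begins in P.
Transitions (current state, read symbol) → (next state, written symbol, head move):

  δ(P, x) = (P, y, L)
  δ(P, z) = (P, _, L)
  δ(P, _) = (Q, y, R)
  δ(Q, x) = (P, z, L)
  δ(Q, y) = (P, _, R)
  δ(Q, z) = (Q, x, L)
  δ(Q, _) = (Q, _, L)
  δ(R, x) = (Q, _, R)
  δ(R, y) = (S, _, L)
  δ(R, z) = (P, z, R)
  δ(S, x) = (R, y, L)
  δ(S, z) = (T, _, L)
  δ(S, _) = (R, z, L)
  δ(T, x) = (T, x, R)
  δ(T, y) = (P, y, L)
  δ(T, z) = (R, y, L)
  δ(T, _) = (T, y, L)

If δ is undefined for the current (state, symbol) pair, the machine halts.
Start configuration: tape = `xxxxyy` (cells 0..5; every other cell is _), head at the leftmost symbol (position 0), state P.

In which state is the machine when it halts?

P

P | _[x]xxxyy   read x → write y, move L, go to P
P | [_]yxxxyy   read _ → write y, move R, go to Q
Q | y[y]xxxyy   read y → write _, move R, go to P
P | y_[x]xxyy   read x → write y, move L, go to P
P | y[_]yxxyy   read _ → write y, move R, go to Q
Q | yy[y]xxyy   read y → write _, move R, go to P
P | yy_[x]xyy   read x → write y, move L, go to P
P | yy[_]yxyy   read _ → write y, move R, go to Q
Q | yyy[y]xyy   read y → write _, move R, go to P
P | yyy_[x]yy   read x → write y, move L, go to P
P | yyy[_]yyy   read _ → write y, move R, go to Q
Q | yyyy[y]yy   read y → write _, move R, go to P
P | yyyy_[y]y
No transition is defined for (P, y); M halts in state P.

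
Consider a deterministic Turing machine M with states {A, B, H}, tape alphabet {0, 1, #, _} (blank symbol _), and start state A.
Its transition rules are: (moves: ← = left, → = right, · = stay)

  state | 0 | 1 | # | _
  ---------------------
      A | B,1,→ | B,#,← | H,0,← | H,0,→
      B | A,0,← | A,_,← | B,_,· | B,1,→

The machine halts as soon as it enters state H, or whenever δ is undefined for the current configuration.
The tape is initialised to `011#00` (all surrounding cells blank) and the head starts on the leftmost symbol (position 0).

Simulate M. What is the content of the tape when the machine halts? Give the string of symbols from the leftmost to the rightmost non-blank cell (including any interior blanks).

0_#_#_#00

A | ___[0]11#00   read 0 → write 1, move →, go to B
B | ___1[1]1#00   read 1 → write _, move ←, go to A
A | ___[1]_1#00   read 1 → write #, move ←, go to B
B | __[_]#_1#00   read _ → write 1, move →, go to B
B | __1[#]_1#00   read # → write _, move ·, go to B
B | __1[_]_1#00   read _ → write 1, move →, go to B
B | __11[_]1#00   read _ → write 1, move →, go to B
B | __111[1]#00   read 1 → write _, move ←, go to A
A | __11[1]_#00   read 1 → write #, move ←, go to B
B | __1[1]#_#00   read 1 → write _, move ←, go to A
A | __[1]_#_#00   read 1 → write #, move ←, go to B
B | _[_]#_#_#00   read _ → write 1, move →, go to B
B | _1[#]_#_#00   read # → write _, move ·, go to B
B | _1[_]_#_#00   read _ → write 1, move →, go to B
B | _11[_]#_#00   read _ → write 1, move →, go to B
B | _111[#]_#00   read # → write _, move ·, go to B
B | _111[_]_#00   read _ → write 1, move →, go to B
B | _1111[_]#00   read _ → write 1, move →, go to B
B | _11111[#]00   read # → write _, move ·, go to B
B | _11111[_]00   read _ → write 1, move →, go to B
B | _111111[0]0   read 0 → write 0, move ←, go to A
A | _11111[1]00   read 1 → write #, move ←, go to B
B | _1111[1]#00   read 1 → write _, move ←, go to A
A | _111[1]_#00   read 1 → write #, move ←, go to B
B | _11[1]#_#00   read 1 → write _, move ←, go to A
A | _1[1]_#_#00   read 1 → write #, move ←, go to B
B | _[1]#_#_#00   read 1 → write _, move ←, go to A
A | [_]_#_#_#00   read _ → write 0, move →, go to H
H | 0[_]#_#_#00
The non-blank tape span at halt is 0_#_#_#00.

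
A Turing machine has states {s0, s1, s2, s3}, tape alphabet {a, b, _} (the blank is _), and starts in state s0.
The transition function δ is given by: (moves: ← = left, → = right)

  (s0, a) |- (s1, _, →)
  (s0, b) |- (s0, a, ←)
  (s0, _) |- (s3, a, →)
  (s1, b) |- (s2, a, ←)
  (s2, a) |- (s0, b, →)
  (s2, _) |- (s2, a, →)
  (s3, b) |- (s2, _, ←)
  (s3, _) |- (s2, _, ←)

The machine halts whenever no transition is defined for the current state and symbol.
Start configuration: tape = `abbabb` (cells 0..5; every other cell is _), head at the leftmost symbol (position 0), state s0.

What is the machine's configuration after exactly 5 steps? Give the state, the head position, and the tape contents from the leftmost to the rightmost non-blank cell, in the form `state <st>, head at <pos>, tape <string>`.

s0 | [a]bbabb   read a → write _, move →, go to s1
s1 | _[b]babb   read b → write a, move ←, go to s2
s2 | [_]ababb   read _ → write a, move →, go to s2
s2 | a[a]babb   read a → write b, move →, go to s0
s0 | ab[b]abb   read b → write a, move ←, go to s0
s0 | a[b]aabb
After 5 steps: state s0, head at 1, tape abaabb.

state s0, head at 1, tape abaabb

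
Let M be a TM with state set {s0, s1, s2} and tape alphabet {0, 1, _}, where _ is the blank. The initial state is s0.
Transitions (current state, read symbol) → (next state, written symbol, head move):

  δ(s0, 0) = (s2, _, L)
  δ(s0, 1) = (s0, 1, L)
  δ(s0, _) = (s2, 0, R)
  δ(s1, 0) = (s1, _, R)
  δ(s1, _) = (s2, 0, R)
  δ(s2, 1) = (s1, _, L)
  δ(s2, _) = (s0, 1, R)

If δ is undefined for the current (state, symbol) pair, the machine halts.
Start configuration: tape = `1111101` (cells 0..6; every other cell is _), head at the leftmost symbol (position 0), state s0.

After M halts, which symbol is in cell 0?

state=s0 head=0 tape=_[1]111101   (s0,1)→(s0,1,L)
state=s0 head=-1 tape=[_]1111101   (s0,_)→(s2,0,R)
state=s2 head=0 tape=0[1]111101   (s2,1)→(s1,_,L)
state=s1 head=-1 tape=[0]_111101   (s1,0)→(s1,_,R)
state=s1 head=0 tape=_[_]111101   (s1,_)→(s2,0,R)
state=s2 head=1 tape=_0[1]11101   (s2,1)→(s1,_,L)
state=s1 head=0 tape=_[0]_11101   (s1,0)→(s1,_,R)
state=s1 head=1 tape=__[_]11101   (s1,_)→(s2,0,R)
state=s2 head=2 tape=__0[1]1101   (s2,1)→(s1,_,L)
state=s1 head=1 tape=__[0]_1101   (s1,0)→(s1,_,R)
state=s1 head=2 tape=___[_]1101   (s1,_)→(s2,0,R)
state=s2 head=3 tape=___0[1]101   (s2,1)→(s1,_,L)
state=s1 head=2 tape=___[0]_101   (s1,0)→(s1,_,R)
state=s1 head=3 tape=____[_]101   (s1,_)→(s2,0,R)
state=s2 head=4 tape=____0[1]01   (s2,1)→(s1,_,L)
state=s1 head=3 tape=____[0]_01   (s1,0)→(s1,_,R)
state=s1 head=4 tape=_____[_]01   (s1,_)→(s2,0,R)
state=s2 head=5 tape=_____0[0]1
Cell 0 holds _ when M halts.

_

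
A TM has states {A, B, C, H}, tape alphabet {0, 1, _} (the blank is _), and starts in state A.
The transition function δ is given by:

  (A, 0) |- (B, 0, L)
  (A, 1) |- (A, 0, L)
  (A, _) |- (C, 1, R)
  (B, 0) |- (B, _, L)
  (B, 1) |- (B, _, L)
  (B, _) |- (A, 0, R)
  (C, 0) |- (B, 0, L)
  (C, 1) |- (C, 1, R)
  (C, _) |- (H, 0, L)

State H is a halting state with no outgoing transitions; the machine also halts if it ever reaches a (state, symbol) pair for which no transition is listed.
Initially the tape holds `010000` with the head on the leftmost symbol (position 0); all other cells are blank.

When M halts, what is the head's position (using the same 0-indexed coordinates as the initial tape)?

state=A head=0 tape=___[0]10000   (A,0)→(B,0,L)
state=B head=-1 tape=__[_]010000   (B,_)→(A,0,R)
state=A head=0 tape=__0[0]10000   (A,0)→(B,0,L)
state=B head=-1 tape=__[0]010000   (B,0)→(B,_,L)
state=B head=-2 tape=_[_]_010000   (B,_)→(A,0,R)
state=A head=-1 tape=_0[_]010000   (A,_)→(C,1,R)
state=C head=0 tape=_01[0]10000   (C,0)→(B,0,L)
state=B head=-1 tape=_0[1]010000   (B,1)→(B,_,L)
state=B head=-2 tape=_[0]_010000   (B,0)→(B,_,L)
state=B head=-3 tape=[_]__010000   (B,_)→(A,0,R)
state=A head=-2 tape=0[_]_010000   (A,_)→(C,1,R)
state=C head=-1 tape=01[_]010000   (C,_)→(H,0,L)
state=H head=-2 tape=0[1]0010000
At halt the head is at cell -2.

-2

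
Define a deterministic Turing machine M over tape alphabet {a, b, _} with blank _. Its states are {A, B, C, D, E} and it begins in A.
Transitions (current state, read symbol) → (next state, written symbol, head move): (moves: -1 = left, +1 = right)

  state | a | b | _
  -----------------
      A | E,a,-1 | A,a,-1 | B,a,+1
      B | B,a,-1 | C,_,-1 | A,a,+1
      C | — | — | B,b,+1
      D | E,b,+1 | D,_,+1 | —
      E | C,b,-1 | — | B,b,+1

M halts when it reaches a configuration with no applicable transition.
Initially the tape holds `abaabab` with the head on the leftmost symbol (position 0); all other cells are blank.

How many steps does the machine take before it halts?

8

state=A head=0 tape=__[a]baabab   (A,a)→(E,a,-1)
state=E head=-1 tape=_[_]abaabab   (E,_)→(B,b,+1)
state=B head=0 tape=_b[a]baabab   (B,a)→(B,a,-1)
state=B head=-1 tape=_[b]abaabab   (B,b)→(C,_,-1)
state=C head=-2 tape=[_]_abaabab   (C,_)→(B,b,+1)
state=B head=-1 tape=b[_]abaabab   (B,_)→(A,a,+1)
state=A head=0 tape=ba[a]baabab   (A,a)→(E,a,-1)
state=E head=-1 tape=b[a]abaabab   (E,a)→(C,b,-1)
state=C head=-2 tape=[b]babaabab
M halts after 8 transitions.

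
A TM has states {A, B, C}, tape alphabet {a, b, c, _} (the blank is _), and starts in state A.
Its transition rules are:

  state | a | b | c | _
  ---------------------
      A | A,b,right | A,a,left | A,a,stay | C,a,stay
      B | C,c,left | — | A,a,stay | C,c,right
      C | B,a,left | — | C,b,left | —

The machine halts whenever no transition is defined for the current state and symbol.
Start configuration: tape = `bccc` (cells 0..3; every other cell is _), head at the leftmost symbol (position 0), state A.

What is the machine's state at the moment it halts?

state=A head=0 tape=__[b]ccc_   (A,b)→(A,a,left)
state=A head=-1 tape=_[_]accc_   (A,_)→(C,a,stay)
state=C head=-1 tape=_[a]accc_   (C,a)→(B,a,left)
state=B head=-2 tape=[_]aaccc_   (B,_)→(C,c,right)
state=C head=-1 tape=c[a]accc_   (C,a)→(B,a,left)
state=B head=-2 tape=[c]aaccc_   (B,c)→(A,a,stay)
state=A head=-2 tape=[a]aaccc_   (A,a)→(A,b,right)
state=A head=-1 tape=b[a]accc_   (A,a)→(A,b,right)
state=A head=0 tape=bb[a]ccc_   (A,a)→(A,b,right)
state=A head=1 tape=bbb[c]cc_   (A,c)→(A,a,stay)
state=A head=1 tape=bbb[a]cc_   (A,a)→(A,b,right)
state=A head=2 tape=bbbb[c]c_   (A,c)→(A,a,stay)
state=A head=2 tape=bbbb[a]c_   (A,a)→(A,b,right)
state=A head=3 tape=bbbbb[c]_   (A,c)→(A,a,stay)
state=A head=3 tape=bbbbb[a]_   (A,a)→(A,b,right)
state=A head=4 tape=bbbbbb[_]   (A,_)→(C,a,stay)
state=C head=4 tape=bbbbbb[a]   (C,a)→(B,a,left)
state=B head=3 tape=bbbbb[b]a
No transition is defined for (B, b); M halts in state B.

B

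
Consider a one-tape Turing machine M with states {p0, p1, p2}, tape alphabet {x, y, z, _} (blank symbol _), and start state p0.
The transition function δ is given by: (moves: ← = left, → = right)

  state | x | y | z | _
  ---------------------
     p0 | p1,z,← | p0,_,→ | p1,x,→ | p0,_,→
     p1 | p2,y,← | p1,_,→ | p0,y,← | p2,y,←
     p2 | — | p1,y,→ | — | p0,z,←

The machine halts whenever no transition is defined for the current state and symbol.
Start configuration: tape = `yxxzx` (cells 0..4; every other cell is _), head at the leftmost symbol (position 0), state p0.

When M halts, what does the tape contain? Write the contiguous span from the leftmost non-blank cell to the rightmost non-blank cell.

x__x__xy

p0 | ____[y]xxzx   read y → write _, move →, go to p0
p0 | _____[x]xzx   read x → write z, move ←, go to p1
p1 | ____[_]zxzx   read _ → write y, move ←, go to p2
p2 | ___[_]yzxzx   read _ → write z, move ←, go to p0
p0 | __[_]zyzxzx   read _ → write _, move →, go to p0
p0 | ___[z]yzxzx   read z → write x, move →, go to p1
p1 | ___x[y]zxzx   read y → write _, move →, go to p1
p1 | ___x_[z]xzx   read z → write y, move ←, go to p0
p0 | ___x[_]yxzx   read _ → write _, move →, go to p0
p0 | ___x_[y]xzx   read y → write _, move →, go to p0
p0 | ___x__[x]zx   read x → write z, move ←, go to p1
p1 | ___x_[_]zzx   read _ → write y, move ←, go to p2
p2 | ___x[_]yzzx   read _ → write z, move ←, go to p0
p0 | ___[x]zyzzx   read x → write z, move ←, go to p1
p1 | __[_]zzyzzx   read _ → write y, move ←, go to p2
p2 | _[_]yzzyzzx   read _ → write z, move ←, go to p0
p0 | [_]zyzzyzzx   read _ → write _, move →, go to p0
p0 | _[z]yzzyzzx   read z → write x, move →, go to p1
p1 | _x[y]zzyzzx   read y → write _, move →, go to p1
p1 | _x_[z]zyzzx   read z → write y, move ←, go to p0
p0 | _x[_]yzyzzx   read _ → write _, move →, go to p0
p0 | _x_[y]zyzzx   read y → write _, move →, go to p0
p0 | _x__[z]yzzx   read z → write x, move →, go to p1
p1 | _x__x[y]zzx   read y → write _, move →, go to p1
p1 | _x__x_[z]zx   read z → write y, move ←, go to p0
p0 | _x__x[_]yzx   read _ → write _, move →, go to p0
p0 | _x__x_[y]zx   read y → write _, move →, go to p0
p0 | _x__x__[z]x   read z → write x, move →, go to p1
p1 | _x__x__x[x]   read x → write y, move ←, go to p2
p2 | _x__x__[x]y
The non-blank tape span at halt is x__x__xy.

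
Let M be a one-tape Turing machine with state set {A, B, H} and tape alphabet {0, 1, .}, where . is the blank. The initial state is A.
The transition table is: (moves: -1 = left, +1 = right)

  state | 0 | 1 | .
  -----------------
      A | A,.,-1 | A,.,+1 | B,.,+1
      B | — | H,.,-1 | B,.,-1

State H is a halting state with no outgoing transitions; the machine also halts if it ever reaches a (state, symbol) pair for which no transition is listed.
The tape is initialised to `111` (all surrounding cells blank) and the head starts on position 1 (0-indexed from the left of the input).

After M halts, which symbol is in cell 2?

.

state=A head=1 tape=.1[1]1..   (A,1)→(A,.,+1)
state=A head=2 tape=.1.[1]..   (A,1)→(A,.,+1)
state=A head=3 tape=.1..[.].   (A,.)→(B,.,+1)
state=B head=4 tape=.1...[.]   (B,.)→(B,.,-1)
state=B head=3 tape=.1..[.].   (B,.)→(B,.,-1)
state=B head=2 tape=.1.[.]..   (B,.)→(B,.,-1)
state=B head=1 tape=.1[.]...   (B,.)→(B,.,-1)
state=B head=0 tape=.[1]....   (B,1)→(H,.,-1)
state=H head=-1 tape=[.].....
Cell 2 holds . when M halts.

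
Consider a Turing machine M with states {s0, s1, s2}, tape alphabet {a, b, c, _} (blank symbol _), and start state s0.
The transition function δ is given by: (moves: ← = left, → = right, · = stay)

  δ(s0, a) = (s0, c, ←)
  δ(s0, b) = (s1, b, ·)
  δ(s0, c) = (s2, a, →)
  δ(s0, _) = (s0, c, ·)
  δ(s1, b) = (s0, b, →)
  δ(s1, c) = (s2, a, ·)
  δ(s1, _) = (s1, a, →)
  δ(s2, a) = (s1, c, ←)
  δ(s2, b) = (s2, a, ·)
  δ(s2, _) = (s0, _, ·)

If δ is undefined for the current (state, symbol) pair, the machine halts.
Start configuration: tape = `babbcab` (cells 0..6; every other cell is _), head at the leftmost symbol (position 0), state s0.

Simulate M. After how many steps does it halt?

8

state=s0 head=0 tape=[b]abbcab   (s0,b)→(s1,b,·)
state=s1 head=0 tape=[b]abbcab   (s1,b)→(s0,b,→)
state=s0 head=1 tape=b[a]bbcab   (s0,a)→(s0,c,←)
state=s0 head=0 tape=[b]cbbcab   (s0,b)→(s1,b,·)
state=s1 head=0 tape=[b]cbbcab   (s1,b)→(s0,b,→)
state=s0 head=1 tape=b[c]bbcab   (s0,c)→(s2,a,→)
state=s2 head=2 tape=ba[b]bcab   (s2,b)→(s2,a,·)
state=s2 head=2 tape=ba[a]bcab   (s2,a)→(s1,c,←)
state=s1 head=1 tape=b[a]cbcab
M halts after 8 transitions.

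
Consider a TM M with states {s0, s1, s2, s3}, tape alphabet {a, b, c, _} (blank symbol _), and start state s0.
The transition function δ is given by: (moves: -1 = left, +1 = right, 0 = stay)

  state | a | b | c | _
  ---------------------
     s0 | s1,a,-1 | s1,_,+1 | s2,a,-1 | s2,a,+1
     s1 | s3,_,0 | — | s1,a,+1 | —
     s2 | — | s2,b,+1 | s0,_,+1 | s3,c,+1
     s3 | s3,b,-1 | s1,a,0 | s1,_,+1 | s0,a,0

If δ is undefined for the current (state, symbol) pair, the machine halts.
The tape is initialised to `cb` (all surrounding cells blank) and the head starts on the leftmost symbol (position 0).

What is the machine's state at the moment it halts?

s1

state=s0 head=0 tape=_[c]b   (s0,c)→(s2,a,-1)
state=s2 head=-1 tape=[_]ab   (s2,_)→(s3,c,+1)
state=s3 head=0 tape=c[a]b   (s3,a)→(s3,b,-1)
state=s3 head=-1 tape=[c]bb   (s3,c)→(s1,_,+1)
state=s1 head=0 tape=_[b]b
No transition is defined for (s1, b); M halts in state s1.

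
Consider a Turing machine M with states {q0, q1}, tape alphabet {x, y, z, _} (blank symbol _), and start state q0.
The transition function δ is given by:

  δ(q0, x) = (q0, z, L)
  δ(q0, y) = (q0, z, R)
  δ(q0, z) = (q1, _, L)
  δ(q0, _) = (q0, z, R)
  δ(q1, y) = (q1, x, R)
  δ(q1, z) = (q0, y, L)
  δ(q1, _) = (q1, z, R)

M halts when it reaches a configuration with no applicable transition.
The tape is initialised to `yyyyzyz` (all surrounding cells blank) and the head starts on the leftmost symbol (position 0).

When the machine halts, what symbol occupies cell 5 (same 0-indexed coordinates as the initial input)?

z

q0 | _[y]yyyzyz   read y → write z, move R, go to q0
q0 | _z[y]yyzyz   read y → write z, move R, go to q0
q0 | _zz[y]yzyz   read y → write z, move R, go to q0
q0 | _zzz[y]zyz   read y → write z, move R, go to q0
q0 | _zzzz[z]yz   read z → write _, move L, go to q1
q1 | _zzz[z]_yz   read z → write y, move L, go to q0
q0 | _zz[z]y_yz   read z → write _, move L, go to q1
q1 | _z[z]_y_yz   read z → write y, move L, go to q0
q0 | _[z]y_y_yz   read z → write _, move L, go to q1
q1 | [_]_y_y_yz   read _ → write z, move R, go to q1
q1 | z[_]y_y_yz   read _ → write z, move R, go to q1
q1 | zz[y]_y_yz   read y → write x, move R, go to q1
q1 | zzx[_]y_yz   read _ → write z, move R, go to q1
q1 | zzxz[y]_yz   read y → write x, move R, go to q1
q1 | zzxzx[_]yz   read _ → write z, move R, go to q1
q1 | zzxzxz[y]z   read y → write x, move R, go to q1
q1 | zzxzxzx[z]   read z → write y, move L, go to q0
q0 | zzxzxz[x]y   read x → write z, move L, go to q0
q0 | zzxzx[z]zy   read z → write _, move L, go to q1
q1 | zzxz[x]_zy
Cell 5 holds z when M halts.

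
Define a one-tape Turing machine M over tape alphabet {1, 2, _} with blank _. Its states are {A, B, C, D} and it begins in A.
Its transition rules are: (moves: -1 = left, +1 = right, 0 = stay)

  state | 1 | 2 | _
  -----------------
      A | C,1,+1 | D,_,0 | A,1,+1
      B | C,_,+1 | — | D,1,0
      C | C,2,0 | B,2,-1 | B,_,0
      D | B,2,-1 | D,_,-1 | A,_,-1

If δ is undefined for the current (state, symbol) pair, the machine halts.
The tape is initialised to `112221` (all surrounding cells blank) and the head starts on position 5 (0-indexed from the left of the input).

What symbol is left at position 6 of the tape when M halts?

2

A | 11222[1]_   read 1 → write 1, move +1, go to C
C | 112221[_]   read _ → write _, move 0, go to B
B | 112221[_]   read _ → write 1, move 0, go to D
D | 112221[1]   read 1 → write 2, move -1, go to B
B | 11222[1]2   read 1 → write _, move +1, go to C
C | 11222_[2]   read 2 → write 2, move -1, go to B
B | 11222[_]2   read _ → write 1, move 0, go to D
D | 11222[1]2   read 1 → write 2, move -1, go to B
B | 1122[2]22
Cell 6 holds 2 when M halts.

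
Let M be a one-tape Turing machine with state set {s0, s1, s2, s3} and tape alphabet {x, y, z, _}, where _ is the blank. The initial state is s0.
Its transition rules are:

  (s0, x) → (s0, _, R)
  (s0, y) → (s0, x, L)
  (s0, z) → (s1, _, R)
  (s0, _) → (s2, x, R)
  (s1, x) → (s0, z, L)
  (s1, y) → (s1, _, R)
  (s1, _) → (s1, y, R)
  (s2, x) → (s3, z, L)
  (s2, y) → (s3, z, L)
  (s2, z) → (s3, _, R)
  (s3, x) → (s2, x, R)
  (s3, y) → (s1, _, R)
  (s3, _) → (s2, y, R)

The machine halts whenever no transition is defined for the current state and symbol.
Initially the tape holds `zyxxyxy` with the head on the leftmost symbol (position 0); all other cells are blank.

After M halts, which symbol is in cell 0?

s0 | [z]yxxyxy__   read z → write _, move R, go to s1
s1 | _[y]xxyxy__   read y → write _, move R, go to s1
s1 | __[x]xyxy__   read x → write z, move L, go to s0
s0 | _[_]zxyxy__   read _ → write x, move R, go to s2
s2 | _x[z]xyxy__   read z → write _, move R, go to s3
s3 | _x_[x]yxy__   read x → write x, move R, go to s2
s2 | _x_x[y]xy__   read y → write z, move L, go to s3
s3 | _x_[x]zxy__   read x → write x, move R, go to s2
s2 | _x_x[z]xy__   read z → write _, move R, go to s3
s3 | _x_x_[x]y__   read x → write x, move R, go to s2
s2 | _x_x_x[y]__   read y → write z, move L, go to s3
s3 | _x_x_[x]z__   read x → write x, move R, go to s2
s2 | _x_x_x[z]__   read z → write _, move R, go to s3
s3 | _x_x_x_[_]_   read _ → write y, move R, go to s2
s2 | _x_x_x_y[_]
Cell 0 holds _ when M halts.

_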